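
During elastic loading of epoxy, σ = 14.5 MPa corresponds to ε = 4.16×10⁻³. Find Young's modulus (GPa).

3.49 GPa

E = σ/ε = 14.5 MPa / 4.16×10⁻³ = 3486 MPa = 3.49 GPa.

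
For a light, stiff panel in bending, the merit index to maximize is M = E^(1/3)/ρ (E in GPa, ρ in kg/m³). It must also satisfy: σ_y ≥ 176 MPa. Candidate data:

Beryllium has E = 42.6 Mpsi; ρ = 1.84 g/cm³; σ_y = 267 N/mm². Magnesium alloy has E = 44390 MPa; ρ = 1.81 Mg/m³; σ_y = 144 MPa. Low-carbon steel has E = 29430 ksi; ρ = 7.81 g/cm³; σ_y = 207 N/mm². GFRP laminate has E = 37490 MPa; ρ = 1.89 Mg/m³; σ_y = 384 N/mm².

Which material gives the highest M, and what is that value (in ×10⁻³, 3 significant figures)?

Screen on constraints: σ_y ≥ 176 MPa. Survivors: beryllium, low-carbon steel, GFRP laminate.
Putting every candidate on a common basis:
  beryllium: E = 293.7 GPa, ρ = 1840 kg/m³
  low-carbon steel: E = 202.9 GPa, ρ = 7810 kg/m³
  GFRP laminate: E = 37.49 GPa, ρ = 1890 kg/m³
  beryllium: M = 3.61×10⁻³
  GFRP laminate: M = 1.77×10⁻³
  low-carbon steel: M = 0.752×10⁻³
Highest index: beryllium.

beryllium, M = 3.61×10⁻³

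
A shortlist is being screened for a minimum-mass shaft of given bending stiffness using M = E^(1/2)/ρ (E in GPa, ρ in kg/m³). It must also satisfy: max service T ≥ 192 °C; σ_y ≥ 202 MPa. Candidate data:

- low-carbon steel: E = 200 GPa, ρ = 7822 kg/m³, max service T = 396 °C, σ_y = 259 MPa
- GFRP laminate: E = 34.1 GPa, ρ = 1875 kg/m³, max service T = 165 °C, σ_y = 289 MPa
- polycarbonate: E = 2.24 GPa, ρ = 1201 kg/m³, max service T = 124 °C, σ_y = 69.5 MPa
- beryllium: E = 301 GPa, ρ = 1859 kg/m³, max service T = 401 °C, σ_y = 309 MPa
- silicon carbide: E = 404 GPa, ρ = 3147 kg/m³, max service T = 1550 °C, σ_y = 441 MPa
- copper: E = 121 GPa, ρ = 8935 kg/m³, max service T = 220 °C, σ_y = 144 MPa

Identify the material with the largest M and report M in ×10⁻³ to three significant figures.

beryllium, M = 9.33×10⁻³

Screen on constraints: max service T ≥ 192 °C; σ_y ≥ 202 MPa. Survivors: low-carbon steel, beryllium, silicon carbide.
Per-candidate index values:
  beryllium: M = 9.33×10⁻³
  silicon carbide: M = 6.39×10⁻³
  low-carbon steel: M = 1.81×10⁻³
Beryllium has the largest M.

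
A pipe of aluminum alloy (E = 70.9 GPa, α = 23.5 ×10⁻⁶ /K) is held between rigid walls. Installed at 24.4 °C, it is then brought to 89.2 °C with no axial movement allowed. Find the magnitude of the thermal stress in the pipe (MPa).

ΔT = 64.80 K. Constrained thermal stress σ = E·α·ΔT = 70.90×10³ MPa × 23.5×10⁻⁶ × 64.80 = 108 MPa (compressive).

108 MPa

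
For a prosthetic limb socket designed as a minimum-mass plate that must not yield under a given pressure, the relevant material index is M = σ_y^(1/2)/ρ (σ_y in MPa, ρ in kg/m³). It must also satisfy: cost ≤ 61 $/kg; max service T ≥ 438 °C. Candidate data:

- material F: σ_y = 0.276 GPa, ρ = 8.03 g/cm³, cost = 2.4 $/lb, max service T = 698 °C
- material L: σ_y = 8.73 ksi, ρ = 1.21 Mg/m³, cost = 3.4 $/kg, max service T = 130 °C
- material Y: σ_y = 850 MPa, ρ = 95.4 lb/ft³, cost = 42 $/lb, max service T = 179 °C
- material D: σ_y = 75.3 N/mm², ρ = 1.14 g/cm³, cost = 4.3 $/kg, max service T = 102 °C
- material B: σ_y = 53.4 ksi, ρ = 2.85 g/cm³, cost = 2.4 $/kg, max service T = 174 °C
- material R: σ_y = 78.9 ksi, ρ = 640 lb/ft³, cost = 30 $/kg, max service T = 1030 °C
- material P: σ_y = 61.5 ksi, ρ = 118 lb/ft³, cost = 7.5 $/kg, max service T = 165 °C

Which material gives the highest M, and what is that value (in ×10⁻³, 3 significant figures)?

material R, M = 2.28×10⁻³

Screen on constraints: cost ≤ 61 $/kg; max service T ≥ 438 °C. Survivors: material F, material R.
Normalizing units and computing the index:
  material F: σ_y = 276.0 MPa, ρ = 8030 kg/m³
  material R: σ_y = 544.0 MPa, ρ = 10250 kg/m³
  material R: M = 2.28×10⁻³
  material F: M = 2.07×10⁻³
The maximum is for material R.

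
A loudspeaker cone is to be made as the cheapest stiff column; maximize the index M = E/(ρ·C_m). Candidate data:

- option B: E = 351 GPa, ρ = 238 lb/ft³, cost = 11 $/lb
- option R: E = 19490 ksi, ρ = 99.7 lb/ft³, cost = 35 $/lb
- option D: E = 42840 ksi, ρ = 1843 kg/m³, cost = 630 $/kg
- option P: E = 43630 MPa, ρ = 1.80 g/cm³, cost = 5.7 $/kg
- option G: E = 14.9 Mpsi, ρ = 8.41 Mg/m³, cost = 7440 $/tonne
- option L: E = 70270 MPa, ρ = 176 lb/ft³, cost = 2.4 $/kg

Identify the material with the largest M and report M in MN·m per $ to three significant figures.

In SI units:
  option B: E = 351.0 GPa, ρ = 3812 kg/m³, cost = 24.25 $/kg
  option R: E = 134.4 GPa, ρ = 1597 kg/m³, cost = 77.16 $/kg
  option D: E = 295.4 GPa, ρ = 1843 kg/m³, cost = 630.0 $/kg
  option P: E = 43.63 GPa, ρ = 1800 kg/m³, cost = 5.700 $/kg
  option G: E = 102.7 GPa, ρ = 8410 kg/m³, cost = 7.440 $/kg
  option L: E = 70.27 GPa, ρ = 2819 kg/m³, cost = 2.400 $/kg
  option L: M = 10.4 MN·m per $
  option P: M = 4.25 MN·m per $
  option B: M = 3.80 MN·m per $
  option G: M = 1.64 MN·m per $
  option R: M = 1.09 MN·m per $
  option D: M = 0.254 MN·m per $
Option L has the largest M.

option L, M = 10.4 MN·m per $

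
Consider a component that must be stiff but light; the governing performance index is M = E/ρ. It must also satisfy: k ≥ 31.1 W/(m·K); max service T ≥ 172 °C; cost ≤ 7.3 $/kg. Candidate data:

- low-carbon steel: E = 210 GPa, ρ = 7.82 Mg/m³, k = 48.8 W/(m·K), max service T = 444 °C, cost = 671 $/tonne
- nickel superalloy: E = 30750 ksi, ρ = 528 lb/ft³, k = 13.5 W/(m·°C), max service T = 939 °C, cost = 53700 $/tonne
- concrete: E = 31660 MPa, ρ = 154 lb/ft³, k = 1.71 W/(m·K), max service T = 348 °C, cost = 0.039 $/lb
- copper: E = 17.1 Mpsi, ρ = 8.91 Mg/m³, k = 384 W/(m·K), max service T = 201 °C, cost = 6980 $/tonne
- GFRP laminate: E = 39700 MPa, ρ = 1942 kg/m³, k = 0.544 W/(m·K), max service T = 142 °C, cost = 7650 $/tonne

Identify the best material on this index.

Screen on constraints: k ≥ 31.1 W/(m·K); max service T ≥ 172 °C; cost ≤ 7.3 $/kg. Survivors: low-carbon steel, copper.
In SI units:
  low-carbon steel: E = 210.0 GPa, ρ = 7820 kg/m³
  copper: E = 117.9 GPa, ρ = 8910 kg/m³
  low-carbon steel: M = 26.9 MN·m/kg
  copper: M = 13.2 MN·m/kg
Low-carbon steel ranks first.

low-carbon steel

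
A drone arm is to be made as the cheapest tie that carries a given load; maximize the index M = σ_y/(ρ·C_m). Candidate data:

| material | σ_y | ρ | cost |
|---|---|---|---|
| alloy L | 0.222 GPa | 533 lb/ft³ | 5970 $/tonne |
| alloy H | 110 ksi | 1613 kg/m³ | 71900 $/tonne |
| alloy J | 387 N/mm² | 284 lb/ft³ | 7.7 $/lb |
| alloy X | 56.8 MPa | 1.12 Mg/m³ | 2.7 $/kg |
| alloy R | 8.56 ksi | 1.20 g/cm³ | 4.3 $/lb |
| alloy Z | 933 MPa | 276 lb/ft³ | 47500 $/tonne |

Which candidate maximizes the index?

alloy X

Convert each candidate to consistent units, then evaluate M:
  alloy L: σ_y = 222.0 MPa, ρ = 8538 kg/m³, cost = 5.970 $/kg
  alloy H: σ_y = 758.4 MPa, ρ = 1613 kg/m³, cost = 71.90 $/kg
  alloy J: σ_y = 387.0 MPa, ρ = 4549 kg/m³, cost = 16.98 $/kg
  alloy X: σ_y = 56.80 MPa, ρ = 1120 kg/m³, cost = 2.700 $/kg
  alloy R: σ_y = 59.02 MPa, ρ = 1200 kg/m³, cost = 9.480 $/kg
  alloy Z: σ_y = 933.0 MPa, ρ = 4421 kg/m³, cost = 47.50 $/kg
  alloy X: M = 18.8 kN·m per $
  alloy H: M = 6.54 kN·m per $
  alloy R: M = 5.19 kN·m per $
  alloy J: M = 5.01 kN·m per $
  alloy Z: M = 4.44 kN·m per $
  alloy L: M = 4.36 kN·m per $
The maximum is for alloy X.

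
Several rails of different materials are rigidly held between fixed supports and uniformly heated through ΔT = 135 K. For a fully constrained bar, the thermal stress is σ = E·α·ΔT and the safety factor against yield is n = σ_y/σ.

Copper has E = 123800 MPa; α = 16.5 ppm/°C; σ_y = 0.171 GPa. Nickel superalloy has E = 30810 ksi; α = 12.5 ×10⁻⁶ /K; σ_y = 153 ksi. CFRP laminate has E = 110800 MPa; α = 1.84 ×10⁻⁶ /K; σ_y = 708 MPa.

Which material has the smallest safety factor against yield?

copper

Per material, after unit conversion:
  copper: E = 123.8, α = 16.5, σ_y = 171.0 → σ = 276 MPa, n = 0.620
  nickel superalloy: E = 212.4, α = 12.5, σ_y = 1055 → σ = 358 MPa, n = 2.94
  CFRP laminate: E = 110.8, α = 1.84, σ_y = 708.0 → σ = 27.5 MPa, n = 25.7
Smallest n: copper with n = 0.620.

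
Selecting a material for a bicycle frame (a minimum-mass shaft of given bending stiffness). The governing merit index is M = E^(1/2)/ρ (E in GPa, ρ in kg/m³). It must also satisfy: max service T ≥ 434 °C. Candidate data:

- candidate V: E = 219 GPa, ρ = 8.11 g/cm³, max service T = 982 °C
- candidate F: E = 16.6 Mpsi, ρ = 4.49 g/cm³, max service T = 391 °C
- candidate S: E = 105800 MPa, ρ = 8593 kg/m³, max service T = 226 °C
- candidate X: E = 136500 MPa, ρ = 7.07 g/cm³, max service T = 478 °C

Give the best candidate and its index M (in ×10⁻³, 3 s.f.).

candidate V, M = 1.82×10⁻³

Screen on constraints: max service T ≥ 434 °C. Survivors: candidate V, candidate X.
After converting to SI:
  candidate V: E = 219.0 GPa, ρ = 8110 kg/m³
  candidate X: E = 136.5 GPa, ρ = 7070 kg/m³
  candidate V: M = 1.82×10⁻³
  candidate X: M = 1.65×10⁻³
The maximum is for candidate V.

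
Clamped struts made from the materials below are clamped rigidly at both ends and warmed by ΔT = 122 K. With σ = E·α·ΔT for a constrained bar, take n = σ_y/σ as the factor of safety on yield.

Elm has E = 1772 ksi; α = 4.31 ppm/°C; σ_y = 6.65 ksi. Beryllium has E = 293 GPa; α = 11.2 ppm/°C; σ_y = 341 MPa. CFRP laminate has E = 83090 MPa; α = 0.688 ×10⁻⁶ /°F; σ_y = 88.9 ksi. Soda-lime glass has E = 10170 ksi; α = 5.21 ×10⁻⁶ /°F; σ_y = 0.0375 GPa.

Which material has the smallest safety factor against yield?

Converting E to GPa, α to ×10⁻⁶/K, σ_y to MPa, then σ and n for each:
  elm: E = 12.22, α = 4.31, σ_y = 45.85 → σ = 6.42 MPa, n = 7.14
  beryllium: E = 293.0, α = 11.2, σ_y = 341.0 → σ = 400 MPa, n = 0.852
  CFRP laminate: E = 83.09, α = 1.24, σ_y = 612.9 → σ = 12.6 MPa, n = 48.8
  soda-lime glass: E = 70.12, α = 9.38, σ_y = 37.50 → σ = 80.2 MPa, n = 0.467
The minimum is soda-lime glass at n = 0.467.

soda-lime glass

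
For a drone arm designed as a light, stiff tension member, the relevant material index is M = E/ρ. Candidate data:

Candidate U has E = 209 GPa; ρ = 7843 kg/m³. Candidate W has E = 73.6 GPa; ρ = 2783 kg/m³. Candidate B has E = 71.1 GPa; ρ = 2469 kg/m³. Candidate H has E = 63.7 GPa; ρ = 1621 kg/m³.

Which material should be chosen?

candidate H

Evaluate M for each candidate:
  candidate H: M = 39.3 MN·m/kg
  candidate B: M = 28.8 MN·m/kg
  candidate U: M = 26.6 MN·m/kg
  candidate W: M = 26.4 MN·m/kg
Candidate H has the largest M.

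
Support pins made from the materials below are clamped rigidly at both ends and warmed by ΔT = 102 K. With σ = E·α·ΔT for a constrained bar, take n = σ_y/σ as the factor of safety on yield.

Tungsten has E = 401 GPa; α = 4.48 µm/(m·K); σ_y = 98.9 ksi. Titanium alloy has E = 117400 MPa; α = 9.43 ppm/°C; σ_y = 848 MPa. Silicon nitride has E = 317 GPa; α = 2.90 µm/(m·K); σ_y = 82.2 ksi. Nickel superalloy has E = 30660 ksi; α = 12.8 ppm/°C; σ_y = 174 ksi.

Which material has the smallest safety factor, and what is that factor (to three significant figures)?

Converting E to GPa, α to ×10⁻⁶/K, σ_y to MPa, then σ and n for each:
  tungsten: E = 401.0, α = 4.48, σ_y = 681.9 → σ = 183 MPa, n = 3.72
  titanium alloy: E = 117.4, α = 9.43, σ_y = 848.0 → σ = 113 MPa, n = 7.51
  silicon nitride: E = 317.0, α = 2.90, σ_y = 566.7 → σ = 93.8 MPa, n = 6.04
  nickel superalloy: E = 211.4, α = 12.8, σ_y = 1200 → σ = 276 MPa, n = 4.35
The minimum is tungsten at n = 3.72.

tungsten, n = 3.72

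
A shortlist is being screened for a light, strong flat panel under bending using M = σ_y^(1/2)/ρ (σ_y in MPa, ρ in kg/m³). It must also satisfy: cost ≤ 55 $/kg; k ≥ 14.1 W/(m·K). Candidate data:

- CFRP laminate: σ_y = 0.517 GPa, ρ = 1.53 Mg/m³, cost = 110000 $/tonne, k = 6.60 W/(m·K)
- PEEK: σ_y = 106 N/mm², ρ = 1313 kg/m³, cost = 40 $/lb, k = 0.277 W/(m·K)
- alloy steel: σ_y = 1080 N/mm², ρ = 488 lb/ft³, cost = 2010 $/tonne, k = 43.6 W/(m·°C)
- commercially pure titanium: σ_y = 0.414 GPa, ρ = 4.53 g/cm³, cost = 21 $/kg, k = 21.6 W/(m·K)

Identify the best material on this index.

commercially pure titanium

Screen on constraints: cost ≤ 55 $/kg; k ≥ 14.1 W/(m·K). Survivors: alloy steel, commercially pure titanium.
Putting every candidate on a common basis:
  alloy steel: σ_y = 1080 MPa, ρ = 7817 kg/m³
  commercially pure titanium: σ_y = 414.0 MPa, ρ = 4530 kg/m³
  commercially pure titanium: M = 4.49×10⁻³
  alloy steel: M = 4.20×10⁻³
The maximum is for commercially pure titanium.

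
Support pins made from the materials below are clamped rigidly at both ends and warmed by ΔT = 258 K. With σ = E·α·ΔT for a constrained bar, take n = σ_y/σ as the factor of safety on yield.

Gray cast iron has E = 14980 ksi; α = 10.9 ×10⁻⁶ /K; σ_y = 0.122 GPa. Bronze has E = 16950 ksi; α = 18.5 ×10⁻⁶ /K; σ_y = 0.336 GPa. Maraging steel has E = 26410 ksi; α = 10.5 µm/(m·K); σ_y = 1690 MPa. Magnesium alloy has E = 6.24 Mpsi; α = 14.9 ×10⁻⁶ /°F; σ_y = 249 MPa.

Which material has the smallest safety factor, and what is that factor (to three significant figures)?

In consistent units (E in GPa, α in ×10⁻⁶/K, σ_y in MPa):
  gray cast iron: E = 103.3, α = 10.9, σ_y = 122.0 → σ = 290 MPa, n = 0.420
  bronze: E = 116.9, α = 18.5, σ_y = 336.0 → σ = 558 MPa, n = 0.602
  maraging steel: E = 182.1, α = 10.5, σ_y = 1690 → σ = 493 MPa, n = 3.43
  magnesium alloy: E = 43.02, α = 26.8, σ_y = 249.0 → σ = 298 MPa, n = 0.836
Gray cast iron has the lowest safety factor, n = 0.420.

gray cast iron, n = 0.420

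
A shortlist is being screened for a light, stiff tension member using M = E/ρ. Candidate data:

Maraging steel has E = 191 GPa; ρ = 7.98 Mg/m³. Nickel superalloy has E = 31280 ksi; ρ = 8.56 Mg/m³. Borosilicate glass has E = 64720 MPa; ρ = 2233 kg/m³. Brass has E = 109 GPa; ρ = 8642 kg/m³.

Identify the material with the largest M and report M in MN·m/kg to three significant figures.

Convert each candidate to consistent units, then evaluate M:
  maraging steel: E = 191.0 GPa, ρ = 7980 kg/m³
  nickel superalloy: E = 215.7 GPa, ρ = 8560 kg/m³
  borosilicate glass: E = 64.72 GPa, ρ = 2233 kg/m³
  brass: E = 109.0 GPa, ρ = 8642 kg/m³
  borosilicate glass: M = 29.0 MN·m/kg
  nickel superalloy: M = 25.2 MN·m/kg
  maraging steel: M = 23.9 MN·m/kg
  brass: M = 12.6 MN·m/kg
The maximum is for borosilicate glass.

borosilicate glass, M = 29.0 MN·m/kg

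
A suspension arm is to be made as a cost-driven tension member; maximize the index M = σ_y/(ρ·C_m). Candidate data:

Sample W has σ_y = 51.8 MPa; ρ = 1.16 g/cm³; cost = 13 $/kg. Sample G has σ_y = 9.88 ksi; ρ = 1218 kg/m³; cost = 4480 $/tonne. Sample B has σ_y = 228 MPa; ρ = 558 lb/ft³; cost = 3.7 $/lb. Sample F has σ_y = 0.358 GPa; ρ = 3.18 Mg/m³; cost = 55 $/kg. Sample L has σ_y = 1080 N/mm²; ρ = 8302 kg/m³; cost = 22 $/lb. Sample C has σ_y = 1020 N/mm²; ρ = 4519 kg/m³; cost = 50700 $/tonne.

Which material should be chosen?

sample G

In SI units:
  sample W: σ_y = 51.80 MPa, ρ = 1160 kg/m³, cost = 13.00 $/kg
  sample G: σ_y = 68.12 MPa, ρ = 1218 kg/m³, cost = 4.480 $/kg
  sample B: σ_y = 228.0 MPa, ρ = 8938 kg/m³, cost = 8.157 $/kg
  sample F: σ_y = 358.0 MPa, ρ = 3180 kg/m³, cost = 55.00 $/kg
  sample L: σ_y = 1080 MPa, ρ = 8302 kg/m³, cost = 48.50 $/kg
  sample C: σ_y = 1020 MPa, ρ = 4519 kg/m³, cost = 50.70 $/kg
  sample G: M = 12.5 kN·m per $
  sample C: M = 4.45 kN·m per $
  sample W: M = 3.44 kN·m per $
  sample B: M = 3.13 kN·m per $
  sample L: M = 2.68 kN·m per $
  sample F: M = 2.05 kN·m per $
Sample G has the largest M.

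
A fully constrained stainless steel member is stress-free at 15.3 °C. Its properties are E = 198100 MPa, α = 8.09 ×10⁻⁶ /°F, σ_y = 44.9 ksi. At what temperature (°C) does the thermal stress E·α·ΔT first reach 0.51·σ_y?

E = 198100 MPa = 198.1 GPa.
α = 8.09×10⁻⁶/°F × 9/5 = 14.6×10⁻⁶/K.
σ_y = 44.9 ksi = 309.6 MPa.
E·α·ΔT = 157.9 MPa ⇒ ΔT = 157.9 / (198.1×10³ × 14.6×10⁻⁶) = 54.73 K.
T = 15.3 + 54.73 = 70.03 °C.

70.0 °C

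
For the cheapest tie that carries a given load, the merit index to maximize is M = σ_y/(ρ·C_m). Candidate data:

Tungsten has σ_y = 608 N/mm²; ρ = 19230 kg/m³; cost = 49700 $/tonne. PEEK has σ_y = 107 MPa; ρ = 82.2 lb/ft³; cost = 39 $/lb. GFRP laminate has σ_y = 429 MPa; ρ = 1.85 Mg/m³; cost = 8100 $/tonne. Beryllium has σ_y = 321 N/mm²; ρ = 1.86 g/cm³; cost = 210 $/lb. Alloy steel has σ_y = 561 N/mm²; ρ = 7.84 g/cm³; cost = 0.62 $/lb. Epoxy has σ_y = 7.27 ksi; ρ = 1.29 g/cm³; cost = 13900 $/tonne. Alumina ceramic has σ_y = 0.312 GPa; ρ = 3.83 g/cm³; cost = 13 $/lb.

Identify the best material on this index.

Normalizing units and computing the index:
  tungsten: σ_y = 608.0 MPa, ρ = 19230 kg/m³, cost = 49.70 $/kg
  PEEK: σ_y = 107.0 MPa, ρ = 1317 kg/m³, cost = 85.98 $/kg
  GFRP laminate: σ_y = 429.0 MPa, ρ = 1850 kg/m³, cost = 8.100 $/kg
  beryllium: σ_y = 321.0 MPa, ρ = 1860 kg/m³, cost = 463.0 $/kg
  alloy steel: σ_y = 561.0 MPa, ρ = 7840 kg/m³, cost = 1.367 $/kg
  epoxy: σ_y = 50.12 MPa, ρ = 1290 kg/m³, cost = 13.90 $/kg
  alumina ceramic: σ_y = 312.0 MPa, ρ = 3830 kg/m³, cost = 28.66 $/kg
  alloy steel: M = 52.4 kN·m per $
  GFRP laminate: M = 28.6 kN·m per $
  alumina ceramic: M = 2.84 kN·m per $
  epoxy: M = 2.80 kN·m per $
  PEEK: M = 0.945 kN·m per $
  tungsten: M = 0.636 kN·m per $
  beryllium: M = 0.373 kN·m per $
The maximum is for alloy steel.

alloy steel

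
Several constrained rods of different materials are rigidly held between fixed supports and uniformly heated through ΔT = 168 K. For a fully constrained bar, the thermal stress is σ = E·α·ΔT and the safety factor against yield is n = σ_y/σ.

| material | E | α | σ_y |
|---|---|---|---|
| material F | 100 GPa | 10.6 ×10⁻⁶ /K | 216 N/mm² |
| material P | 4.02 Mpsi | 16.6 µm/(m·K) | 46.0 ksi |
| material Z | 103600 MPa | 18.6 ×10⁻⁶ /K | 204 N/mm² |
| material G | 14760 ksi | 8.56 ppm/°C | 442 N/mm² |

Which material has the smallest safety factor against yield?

material Z

With everything in SI (GPa, ×10⁻⁶/K, MPa):
  material F: E = 100.0, α = 10.6, σ_y = 216.0 → σ = 178 MPa, n = 1.21
  material P: E = 27.72, α = 16.6, σ_y = 317.2 → σ = 77.3 MPa, n = 4.10
  material Z: E = 103.6, α = 18.6, σ_y = 204.0 → σ = 324 MPa, n = 0.630
  material G: E = 101.8, α = 8.56, σ_y = 442.0 → σ = 146 MPa, n = 3.02
The minimum is material Z at n = 0.630.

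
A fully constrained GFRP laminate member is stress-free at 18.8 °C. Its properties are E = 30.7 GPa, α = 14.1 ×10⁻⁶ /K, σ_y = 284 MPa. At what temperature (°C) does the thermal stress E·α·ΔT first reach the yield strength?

E·α·ΔT = 284.0 MPa ⇒ ΔT = 284.0 / (30.70×10³ × 14.1×10⁻⁶) = 656.1 K.
T = 18.8 + 656.1 = 674.9 °C.

675 °C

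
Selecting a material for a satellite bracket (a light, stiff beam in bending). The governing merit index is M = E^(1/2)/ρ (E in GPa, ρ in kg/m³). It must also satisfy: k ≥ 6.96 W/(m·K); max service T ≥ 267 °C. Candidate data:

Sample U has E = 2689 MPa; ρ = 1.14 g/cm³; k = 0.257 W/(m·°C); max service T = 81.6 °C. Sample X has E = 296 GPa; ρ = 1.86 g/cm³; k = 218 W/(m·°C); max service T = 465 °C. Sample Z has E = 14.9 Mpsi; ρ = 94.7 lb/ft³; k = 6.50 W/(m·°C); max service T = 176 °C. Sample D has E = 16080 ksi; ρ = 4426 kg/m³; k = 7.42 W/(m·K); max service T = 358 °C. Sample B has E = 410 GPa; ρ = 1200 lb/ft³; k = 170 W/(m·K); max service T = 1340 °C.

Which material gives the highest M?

Screen on constraints: k ≥ 6.96 W/(m·K); max service T ≥ 267 °C. Survivors: sample X, sample D, sample B.
Putting every candidate on a common basis:
  sample X: E = 296.0 GPa, ρ = 1860 kg/m³
  sample D: E = 110.9 GPa, ρ = 4426 kg/m³
  sample B: E = 410.0 GPa, ρ = 19220 kg/m³
  sample X: M = 9.25×10⁻³
  sample D: M = 2.38×10⁻³
  sample B: M = 1.05×10⁻³
The maximum is for sample X.

sample X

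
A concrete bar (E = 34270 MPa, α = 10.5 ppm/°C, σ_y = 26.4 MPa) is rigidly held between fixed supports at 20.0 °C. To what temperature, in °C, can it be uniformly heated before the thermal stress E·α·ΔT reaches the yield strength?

93.4 °C

E = 34270 MPa = 34.27 GPa.
E·α·ΔT = 26.40 MPa ⇒ ΔT = 26.40 / (34.27×10³ × 10.5×10⁻⁶) = 73.37 K.
T = 20.0 + 73.37 = 93.37 °C.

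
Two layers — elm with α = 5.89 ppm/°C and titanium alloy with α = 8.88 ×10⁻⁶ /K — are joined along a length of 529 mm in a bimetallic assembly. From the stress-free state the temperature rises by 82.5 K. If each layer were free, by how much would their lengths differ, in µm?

Δα = |5.89 − 8.88|×10⁻⁶/K = 2.99×10⁻⁶/K.
ΔL_mismatch = Δα·L·ΔT = 2.99×10⁻⁶ × 529.0 mm × 82.5 K = 130 µm.

130 µm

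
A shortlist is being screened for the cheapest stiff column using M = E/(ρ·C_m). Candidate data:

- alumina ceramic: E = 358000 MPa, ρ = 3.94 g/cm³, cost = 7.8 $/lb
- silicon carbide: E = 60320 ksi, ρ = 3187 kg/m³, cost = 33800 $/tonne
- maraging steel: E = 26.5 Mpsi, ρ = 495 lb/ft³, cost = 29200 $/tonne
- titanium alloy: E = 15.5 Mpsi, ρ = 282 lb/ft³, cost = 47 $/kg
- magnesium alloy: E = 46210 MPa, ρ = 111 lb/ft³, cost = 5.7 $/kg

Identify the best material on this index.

alumina ceramic

After converting to SI:
  alumina ceramic: E = 358.0 GPa, ρ = 3940 kg/m³, cost = 17.20 $/kg
  silicon carbide: E = 415.9 GPa, ρ = 3187 kg/m³, cost = 33.80 $/kg
  maraging steel: E = 182.7 GPa, ρ = 7929 kg/m³, cost = 29.20 $/kg
  titanium alloy: E = 106.9 GPa, ρ = 4517 kg/m³, cost = 47.00 $/kg
  magnesium alloy: E = 46.21 GPa, ρ = 1778 kg/m³, cost = 5.700 $/kg
  alumina ceramic: M = 5.28 MN·m per $
  magnesium alloy: M = 4.56 MN·m per $
  silicon carbide: M = 3.86 MN·m per $
  maraging steel: M = 0.789 MN·m per $
  titanium alloy: M = 0.503 MN·m per $
Alumina ceramic has the largest M.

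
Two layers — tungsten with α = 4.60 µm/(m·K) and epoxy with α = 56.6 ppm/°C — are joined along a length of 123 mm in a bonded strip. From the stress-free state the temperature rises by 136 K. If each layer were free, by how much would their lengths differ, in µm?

Δα = |4.60 − 56.6|×10⁻⁶/K = 52.0×10⁻⁶/K.
ΔL_mismatch = Δα·L·ΔT = 52.0×10⁻⁶ × 123.0 mm × 136.0 K = 870 µm.

870 µm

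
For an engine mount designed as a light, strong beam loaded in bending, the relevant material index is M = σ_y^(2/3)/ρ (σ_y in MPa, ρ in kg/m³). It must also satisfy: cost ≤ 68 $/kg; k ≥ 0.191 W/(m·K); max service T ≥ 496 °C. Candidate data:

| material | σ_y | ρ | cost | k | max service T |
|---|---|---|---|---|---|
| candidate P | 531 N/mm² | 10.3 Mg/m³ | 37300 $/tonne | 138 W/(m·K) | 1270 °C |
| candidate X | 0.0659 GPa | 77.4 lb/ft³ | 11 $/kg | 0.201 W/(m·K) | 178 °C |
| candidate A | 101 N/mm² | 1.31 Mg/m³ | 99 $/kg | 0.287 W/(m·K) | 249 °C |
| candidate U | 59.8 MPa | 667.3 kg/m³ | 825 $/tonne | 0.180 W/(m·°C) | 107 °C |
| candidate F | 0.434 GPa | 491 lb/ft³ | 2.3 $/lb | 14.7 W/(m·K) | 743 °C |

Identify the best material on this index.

Screen on constraints: cost ≤ 68 $/kg; k ≥ 0.191 W/(m·K); max service T ≥ 496 °C. Survivors: candidate P, candidate F.
Convert each candidate to consistent units, then evaluate M:
  candidate P: σ_y = 531.0 MPa, ρ = 10300 kg/m³
  candidate F: σ_y = 434.0 MPa, ρ = 7865 kg/m³
  candidate F: M = 7.29×10⁻³
  candidate P: M = 6.37×10⁻³
Highest index: candidate F.

candidate F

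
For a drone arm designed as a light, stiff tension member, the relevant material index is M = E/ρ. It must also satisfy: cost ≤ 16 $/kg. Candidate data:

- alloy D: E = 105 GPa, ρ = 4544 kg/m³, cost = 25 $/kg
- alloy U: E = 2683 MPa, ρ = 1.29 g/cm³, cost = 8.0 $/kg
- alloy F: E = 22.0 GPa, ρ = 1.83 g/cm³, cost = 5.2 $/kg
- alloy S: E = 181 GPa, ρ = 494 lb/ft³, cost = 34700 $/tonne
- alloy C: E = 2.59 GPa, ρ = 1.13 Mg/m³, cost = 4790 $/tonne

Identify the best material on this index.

alloy F

Screen on constraints: cost ≤ 16 $/kg. Survivors: alloy U, alloy F, alloy C.
Convert each candidate to consistent units, then evaluate M:
  alloy U: E = 2.683 GPa, ρ = 1290 kg/m³
  alloy F: E = 22.00 GPa, ρ = 1830 kg/m³
  alloy C: E = 2.590 GPa, ρ = 1130 kg/m³
  alloy F: M = 12.0 MN·m/kg
  alloy C: M = 2.29 MN·m/kg
  alloy U: M = 2.08 MN·m/kg
The maximum is for alloy F.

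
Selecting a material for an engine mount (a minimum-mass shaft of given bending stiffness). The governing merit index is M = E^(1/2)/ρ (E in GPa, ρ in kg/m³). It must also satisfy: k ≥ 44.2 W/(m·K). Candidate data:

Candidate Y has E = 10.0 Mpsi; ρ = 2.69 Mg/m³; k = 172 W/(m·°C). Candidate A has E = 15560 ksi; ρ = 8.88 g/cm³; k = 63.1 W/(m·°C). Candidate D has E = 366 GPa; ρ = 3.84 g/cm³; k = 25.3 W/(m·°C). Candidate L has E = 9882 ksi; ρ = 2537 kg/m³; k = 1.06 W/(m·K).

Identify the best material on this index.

candidate Y

Screen on constraints: k ≥ 44.2 W/(m·K). Survivors: candidate Y, candidate A.
After converting to SI:
  candidate Y: E = 68.95 GPa, ρ = 2690 kg/m³
  candidate A: E = 107.3 GPa, ρ = 8880 kg/m³
  candidate Y: M = 3.09×10⁻³
  candidate A: M = 1.17×10⁻³
Candidate Y ranks first.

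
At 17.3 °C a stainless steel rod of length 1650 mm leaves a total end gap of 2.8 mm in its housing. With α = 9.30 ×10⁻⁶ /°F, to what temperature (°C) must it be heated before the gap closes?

119 °C

α = 9.30×10⁻⁶/°F × 9/5 = 16.7×10⁻⁶/K.
α·L₀·ΔT = 2.8 mm ⇒ ΔT = 2.8 / (16.7×10⁻⁶ × 1650.0) = 101.4 K.
T = 17.3 + 101.4 = 118.7 °C.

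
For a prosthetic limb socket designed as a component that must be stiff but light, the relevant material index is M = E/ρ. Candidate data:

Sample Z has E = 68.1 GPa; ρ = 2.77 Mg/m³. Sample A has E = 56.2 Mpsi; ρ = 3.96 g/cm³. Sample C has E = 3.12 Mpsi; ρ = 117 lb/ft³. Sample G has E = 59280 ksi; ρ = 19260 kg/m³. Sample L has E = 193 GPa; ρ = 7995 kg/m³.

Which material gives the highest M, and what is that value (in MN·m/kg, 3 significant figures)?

sample A, M = 97.8 MN·m/kg

Convert each candidate to consistent units, then evaluate M:
  sample Z: E = 68.10 GPa, ρ = 2770 kg/m³
  sample A: E = 387.5 GPa, ρ = 3960 kg/m³
  sample C: E = 21.51 GPa, ρ = 1874 kg/m³
  sample G: E = 408.7 GPa, ρ = 19260 kg/m³
  sample L: E = 193.0 GPa, ρ = 7995 kg/m³
  sample A: M = 97.8 MN·m/kg
  sample Z: M = 24.6 MN·m/kg
  sample L: M = 24.1 MN·m/kg
  sample G: M = 21.2 MN·m/kg
  sample C: M = 11.5 MN·m/kg
Sample A ranks first.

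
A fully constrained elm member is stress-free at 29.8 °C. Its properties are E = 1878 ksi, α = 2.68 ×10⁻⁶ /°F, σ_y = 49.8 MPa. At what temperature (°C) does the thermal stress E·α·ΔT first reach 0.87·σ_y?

723 °C

E = 1878 ksi = 12.95 GPa.
α = 2.68×10⁻⁶/°F × 9/5 = 4.82×10⁻⁶/K.
E·α·ΔT = 43.33 MPa ⇒ ΔT = 43.33 / (12.95×10³ × 4.82×10⁻⁶) = 693.6 K.
T = 29.8 + 693.6 = 723.4 °C.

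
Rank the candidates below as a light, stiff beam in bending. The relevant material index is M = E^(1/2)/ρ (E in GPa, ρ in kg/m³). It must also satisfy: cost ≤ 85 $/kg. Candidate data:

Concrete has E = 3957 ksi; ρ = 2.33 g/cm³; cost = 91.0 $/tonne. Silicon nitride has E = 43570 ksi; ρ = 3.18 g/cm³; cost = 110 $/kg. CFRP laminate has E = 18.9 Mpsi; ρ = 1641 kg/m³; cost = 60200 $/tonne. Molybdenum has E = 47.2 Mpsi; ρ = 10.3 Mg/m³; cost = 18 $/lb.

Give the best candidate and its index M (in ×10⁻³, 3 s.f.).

CFRP laminate, M = 6.96×10⁻³

Screen on constraints: cost ≤ 85 $/kg. Survivors: concrete, CFRP laminate, molybdenum.
After converting to SI:
  concrete: E = 27.28 GPa, ρ = 2330 kg/m³
  CFRP laminate: E = 130.3 GPa, ρ = 1641 kg/m³
  molybdenum: E = 325.4 GPa, ρ = 10300 kg/m³
  CFRP laminate: M = 6.96×10⁻³
  concrete: M = 2.24×10⁻³
  molybdenum: M = 1.75×10⁻³
CFRP laminate ranks first.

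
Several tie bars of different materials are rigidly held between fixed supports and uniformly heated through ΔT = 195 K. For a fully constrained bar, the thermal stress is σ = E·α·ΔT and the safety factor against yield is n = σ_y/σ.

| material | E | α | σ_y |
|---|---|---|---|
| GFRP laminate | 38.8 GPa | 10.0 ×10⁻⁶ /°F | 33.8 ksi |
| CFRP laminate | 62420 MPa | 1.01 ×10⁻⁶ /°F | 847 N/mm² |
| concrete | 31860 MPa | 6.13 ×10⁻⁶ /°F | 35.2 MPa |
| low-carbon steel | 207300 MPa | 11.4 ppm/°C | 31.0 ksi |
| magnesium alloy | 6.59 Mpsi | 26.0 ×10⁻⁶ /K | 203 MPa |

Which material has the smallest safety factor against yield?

In consistent units (E in GPa, α in ×10⁻⁶/K, σ_y in MPa):
  GFRP laminate: E = 38.80, α = 18.0, σ_y = 233.0 → σ = 136 MPa, n = 1.71
  CFRP laminate: E = 62.42, α = 1.82, σ_y = 847.0 → σ = 22.1 MPa, n = 38.3
  concrete: E = 31.86, α = 11.0, σ_y = 35.20 → σ = 68.6 MPa, n = 0.513
  low-carbon steel: E = 207.3, α = 11.4, σ_y = 213.7 → σ = 461 MPa, n = 0.464
  magnesium alloy: E = 45.44, α = 26.0, σ_y = 203.0 → σ = 230 MPa, n = 0.881
The minimum is low-carbon steel at n = 0.464.

low-carbon steel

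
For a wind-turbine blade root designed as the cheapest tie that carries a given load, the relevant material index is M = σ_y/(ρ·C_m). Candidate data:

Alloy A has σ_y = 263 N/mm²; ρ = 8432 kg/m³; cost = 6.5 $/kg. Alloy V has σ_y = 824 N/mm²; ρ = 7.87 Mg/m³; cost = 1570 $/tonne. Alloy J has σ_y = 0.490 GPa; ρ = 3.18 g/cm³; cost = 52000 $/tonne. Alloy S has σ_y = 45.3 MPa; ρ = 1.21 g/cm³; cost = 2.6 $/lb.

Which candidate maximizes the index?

alloy V

Normalizing units and computing the index:
  alloy A: σ_y = 263.0 MPa, ρ = 8432 kg/m³, cost = 6.500 $/kg
  alloy V: σ_y = 824.0 MPa, ρ = 7870 kg/m³, cost = 1.570 $/kg
  alloy J: σ_y = 490.0 MPa, ρ = 3180 kg/m³, cost = 52.00 $/kg
  alloy S: σ_y = 45.30 MPa, ρ = 1210 kg/m³, cost = 5.732 $/kg
  alloy V: M = 66.7 kN·m per $
  alloy S: M = 6.53 kN·m per $
  alloy A: M = 4.80 kN·m per $
  alloy J: M = 2.96 kN·m per $
Alloy V ranks first.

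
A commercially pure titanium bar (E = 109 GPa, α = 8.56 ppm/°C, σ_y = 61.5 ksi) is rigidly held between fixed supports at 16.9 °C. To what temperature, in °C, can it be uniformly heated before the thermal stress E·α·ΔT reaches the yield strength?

471 °C

σ_y = 61.5 ksi = 424.0 MPa.
E·α·ΔT = 424.0 MPa ⇒ ΔT = 424.0 / (109.0×10³ × 8.56×10⁻⁶) = 454.5 K.
T = 16.9 + 454.5 = 471.4 °C.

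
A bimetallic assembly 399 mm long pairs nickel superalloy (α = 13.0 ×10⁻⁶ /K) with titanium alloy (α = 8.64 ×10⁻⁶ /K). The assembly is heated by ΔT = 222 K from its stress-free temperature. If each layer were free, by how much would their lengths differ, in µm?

Δα = |13.0 − 8.64|×10⁻⁶/K = 4.36×10⁻⁶/K.
ΔL_mismatch = Δα·L·ΔT = 4.36×10⁻⁶ × 399.0 mm × 222.0 K = 386 µm.

386 µm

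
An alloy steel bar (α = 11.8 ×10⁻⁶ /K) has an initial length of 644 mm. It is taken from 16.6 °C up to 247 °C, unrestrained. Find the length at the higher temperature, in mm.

645.75 mm

ΔT = 247 − 16.6 = 230.4 K.
ΔL = α·L₀·ΔT = 11.8×10⁻⁶ × 644 mm × 230.4 K = 1.75 mm.
L = L₀ + ΔL = 644 + 1.75 = 645.75 mm.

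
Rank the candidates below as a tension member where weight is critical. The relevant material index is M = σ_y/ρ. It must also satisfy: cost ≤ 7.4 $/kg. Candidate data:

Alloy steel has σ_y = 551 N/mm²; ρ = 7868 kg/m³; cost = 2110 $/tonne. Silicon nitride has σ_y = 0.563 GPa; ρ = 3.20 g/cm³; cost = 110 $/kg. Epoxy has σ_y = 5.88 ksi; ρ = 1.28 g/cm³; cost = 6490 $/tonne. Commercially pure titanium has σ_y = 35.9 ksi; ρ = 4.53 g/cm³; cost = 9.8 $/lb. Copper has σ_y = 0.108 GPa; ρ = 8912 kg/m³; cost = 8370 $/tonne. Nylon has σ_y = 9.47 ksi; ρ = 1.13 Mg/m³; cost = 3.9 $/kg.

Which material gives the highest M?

alloy steel

Screen on constraints: cost ≤ 7.4 $/kg. Survivors: alloy steel, epoxy, nylon.
After converting to SI:
  alloy steel: σ_y = 551.0 MPa, ρ = 7868 kg/m³
  epoxy: σ_y = 40.54 MPa, ρ = 1280 kg/m³
  nylon: σ_y = 65.29 MPa, ρ = 1130 kg/m³
  alloy steel: M = 70.0 kN·m/kg
  nylon: M = 57.8 kN·m/kg
  epoxy: M = 31.7 kN·m/kg
Alloy steel ranks first.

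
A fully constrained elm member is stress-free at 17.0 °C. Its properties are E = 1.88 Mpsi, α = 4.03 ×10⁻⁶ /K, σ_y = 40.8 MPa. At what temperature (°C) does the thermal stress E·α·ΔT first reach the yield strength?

E = 1.88 Mpsi = 12.96 GPa.
E·α·ΔT = 40.80 MPa ⇒ ΔT = 40.80 / (12.96×10³ × 4.03×10⁻⁶) = 781.0 K.
T = 17.0 + 781.0 = 798.0 °C.

798 °C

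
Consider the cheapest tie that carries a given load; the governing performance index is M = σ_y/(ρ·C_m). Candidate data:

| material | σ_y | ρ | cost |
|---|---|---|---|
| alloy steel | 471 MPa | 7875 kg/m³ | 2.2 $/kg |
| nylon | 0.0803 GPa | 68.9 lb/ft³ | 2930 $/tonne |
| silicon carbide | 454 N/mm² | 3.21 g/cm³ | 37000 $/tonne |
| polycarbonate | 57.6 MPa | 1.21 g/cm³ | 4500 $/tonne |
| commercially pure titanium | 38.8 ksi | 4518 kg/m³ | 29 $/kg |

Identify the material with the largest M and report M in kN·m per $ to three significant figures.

In SI units:
  alloy steel: σ_y = 471.0 MPa, ρ = 7875 kg/m³, cost = 2.200 $/kg
  nylon: σ_y = 80.30 MPa, ρ = 1104 kg/m³, cost = 2.930 $/kg
  silicon carbide: σ_y = 454.0 MPa, ρ = 3210 kg/m³, cost = 37.00 $/kg
  polycarbonate: σ_y = 57.60 MPa, ρ = 1210 kg/m³, cost = 4.500 $/kg
  commercially pure titanium: σ_y = 267.5 MPa, ρ = 4518 kg/m³, cost = 29.00 $/kg
  alloy steel: M = 27.2 kN·m per $
  nylon: M = 24.8 kN·m per $
  polycarbonate: M = 10.6 kN·m per $
  silicon carbide: M = 3.82 kN·m per $
  commercially pure titanium: M = 2.04 kN·m per $
The maximum is for alloy steel.

alloy steel, M = 27.2 kN·m per $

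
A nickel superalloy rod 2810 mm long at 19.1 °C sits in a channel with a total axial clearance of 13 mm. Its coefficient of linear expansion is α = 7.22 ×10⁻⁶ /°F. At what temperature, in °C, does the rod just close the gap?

375 °C

α = 7.22×10⁻⁶/°F × 9/5 = 13.0×10⁻⁶/K.
α·L₀·ΔT = 13.0 mm ⇒ ΔT = 13.0 / (13.0×10⁻⁶ × 2810.0) = 356.0 K.
T = 19.1 + 356.0 = 375.1 °C.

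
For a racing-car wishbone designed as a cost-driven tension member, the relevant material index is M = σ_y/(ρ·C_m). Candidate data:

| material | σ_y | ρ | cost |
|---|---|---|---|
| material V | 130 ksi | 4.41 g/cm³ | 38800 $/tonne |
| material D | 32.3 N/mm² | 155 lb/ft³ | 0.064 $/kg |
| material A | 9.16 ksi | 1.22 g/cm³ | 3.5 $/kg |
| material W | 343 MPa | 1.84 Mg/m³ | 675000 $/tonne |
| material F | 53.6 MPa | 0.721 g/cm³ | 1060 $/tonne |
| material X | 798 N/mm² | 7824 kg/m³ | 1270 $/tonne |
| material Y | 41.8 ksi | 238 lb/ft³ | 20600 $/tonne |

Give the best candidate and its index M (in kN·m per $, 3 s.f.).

After converting to SI:
  material V: σ_y = 896.3 MPa, ρ = 4410 kg/m³, cost = 38.80 $/kg
  material D: σ_y = 32.30 MPa, ρ = 2483 kg/m³, cost = 0.06400 $/kg
  material A: σ_y = 63.16 MPa, ρ = 1220 kg/m³, cost = 3.500 $/kg
  material W: σ_y = 343.0 MPa, ρ = 1840 kg/m³, cost = 675.0 $/kg
  material F: σ_y = 53.60 MPa, ρ = 721.0 kg/m³, cost = 1.060 $/kg
  material X: σ_y = 798.0 MPa, ρ = 7824 kg/m³, cost = 1.270 $/kg
  material Y: σ_y = 288.2 MPa, ρ = 3812 kg/m³, cost = 20.60 $/kg
  material D: M = 203 kN·m per $
  material X: M = 80.3 kN·m per $
  material F: M = 70.1 kN·m per $
  material A: M = 14.8 kN·m per $
  material V: M = 5.24 kN·m per $
  material Y: M = 3.67 kN·m per $
  material W: M = 0.276 kN·m per $
Material D ranks first.

material D, M = 203 kN·m per $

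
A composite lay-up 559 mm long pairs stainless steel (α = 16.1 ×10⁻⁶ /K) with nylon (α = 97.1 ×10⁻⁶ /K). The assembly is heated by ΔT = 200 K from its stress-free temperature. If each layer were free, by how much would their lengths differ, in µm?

9060 µm

Δα = |16.1 − 97.1|×10⁻⁶/K = 81.0×10⁻⁶/K.
ΔL_mismatch = Δα·L·ΔT = 81.0×10⁻⁶ × 559.0 mm × 200.0 K = 9060 µm.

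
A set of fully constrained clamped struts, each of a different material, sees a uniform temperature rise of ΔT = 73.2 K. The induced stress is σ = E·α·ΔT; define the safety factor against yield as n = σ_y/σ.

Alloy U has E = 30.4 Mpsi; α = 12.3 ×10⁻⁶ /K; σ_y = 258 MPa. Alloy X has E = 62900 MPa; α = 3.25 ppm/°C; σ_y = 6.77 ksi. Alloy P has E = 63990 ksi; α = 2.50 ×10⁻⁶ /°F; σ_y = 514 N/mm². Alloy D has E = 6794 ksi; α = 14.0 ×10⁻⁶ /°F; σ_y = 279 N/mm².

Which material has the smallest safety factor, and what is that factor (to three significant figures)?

Per material, after unit conversion:
  alloy U: E = 209.6, α = 12.3, σ_y = 258.0 → σ = 189 MPa, n = 1.37
  alloy X: E = 62.90, α = 3.25, σ_y = 46.68 → σ = 15.0 MPa, n = 3.12
  alloy P: E = 441.2, α = 4.50, σ_y = 514.0 → σ = 145 MPa, n = 3.54
  alloy D: E = 46.84, α = 25.2, σ_y = 279.0 → σ = 86.4 MPa, n = 3.23
Alloy U has the lowest safety factor, n = 1.37.

alloy U, n = 1.37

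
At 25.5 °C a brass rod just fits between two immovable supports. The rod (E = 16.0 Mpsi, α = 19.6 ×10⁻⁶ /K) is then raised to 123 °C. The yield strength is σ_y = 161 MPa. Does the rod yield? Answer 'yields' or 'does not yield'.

E = 16.0 Mpsi = 110.3 GPa.
ΔT = 97.50 K. Constrained thermal stress σ = E·α·ΔT = 110.3×10³ MPa × 19.6×10⁻⁶ × 97.50 = 211 MPa (compressive).
Compare to σ_y = 161 MPa: σ ≥ σ_y, so it yields.

yields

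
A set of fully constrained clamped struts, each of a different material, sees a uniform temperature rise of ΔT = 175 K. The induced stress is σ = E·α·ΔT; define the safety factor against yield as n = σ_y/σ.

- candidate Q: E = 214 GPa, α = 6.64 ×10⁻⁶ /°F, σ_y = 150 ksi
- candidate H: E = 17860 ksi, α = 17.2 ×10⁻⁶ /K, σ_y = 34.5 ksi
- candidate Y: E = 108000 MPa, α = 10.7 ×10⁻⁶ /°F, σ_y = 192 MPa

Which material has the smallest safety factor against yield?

Converting E to GPa, α to ×10⁻⁶/K, σ_y to MPa, then σ and n for each:
  candidate Q: E = 214.0, α = 12.0, σ_y = 1034 → σ = 448 MPa, n = 2.31
  candidate H: E = 123.1, α = 17.2, σ_y = 237.9 → σ = 371 MPa, n = 0.642
  candidate Y: E = 108.0, α = 19.3, σ_y = 192.0 → σ = 364 MPa, n = 0.527
The minimum is candidate Y at n = 0.527.

candidate Y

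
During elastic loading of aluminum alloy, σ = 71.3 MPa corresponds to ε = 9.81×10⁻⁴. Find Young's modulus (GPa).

E = σ/ε = 71.3 MPa / 9.81×10⁻⁴ = 72680 MPa = 72.7 GPa.

72.7 GPa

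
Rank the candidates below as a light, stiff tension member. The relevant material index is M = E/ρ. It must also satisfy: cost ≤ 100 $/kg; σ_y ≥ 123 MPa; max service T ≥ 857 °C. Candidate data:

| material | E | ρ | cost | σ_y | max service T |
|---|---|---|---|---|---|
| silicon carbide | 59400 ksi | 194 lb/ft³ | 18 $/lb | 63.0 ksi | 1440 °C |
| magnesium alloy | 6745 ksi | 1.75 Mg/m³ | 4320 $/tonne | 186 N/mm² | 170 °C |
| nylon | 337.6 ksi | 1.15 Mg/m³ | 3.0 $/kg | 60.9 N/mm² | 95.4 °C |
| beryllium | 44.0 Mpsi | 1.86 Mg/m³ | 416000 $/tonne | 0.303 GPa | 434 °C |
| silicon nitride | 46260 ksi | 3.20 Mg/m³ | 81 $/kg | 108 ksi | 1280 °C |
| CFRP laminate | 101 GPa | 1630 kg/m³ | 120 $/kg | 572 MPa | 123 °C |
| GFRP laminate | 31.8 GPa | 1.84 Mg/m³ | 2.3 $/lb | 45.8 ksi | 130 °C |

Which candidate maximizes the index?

Screen on constraints: cost ≤ 100 $/kg; σ_y ≥ 123 MPa; max service T ≥ 857 °C. Survivors: silicon carbide, silicon nitride.
Putting every candidate on a common basis:
  silicon carbide: E = 409.5 GPa, ρ = 3108 kg/m³
  silicon nitride: E = 319.0 GPa, ρ = 3200 kg/m³
  silicon carbide: M = 132 MN·m/kg
  silicon nitride: M = 99.7 MN·m/kg
Silicon carbide has the largest M.

silicon carbide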